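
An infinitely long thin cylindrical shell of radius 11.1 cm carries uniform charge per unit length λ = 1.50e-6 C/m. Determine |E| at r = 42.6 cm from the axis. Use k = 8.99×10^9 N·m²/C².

|E| ≈ 6.33e4 N/C

Coaxial Gaussian cylinder, radius r = 42.6 cm, length L (r > 11.1 cm).
The full line charge is enclosed: λ_enc = 1.50×10^-6 C/m.
By Gauss's law (flux through the curved wall only), E·2πrL = λ_enc L/ε₀.
E = 2k|λ_enc|/r = 2(8.99×10^9)(1.50e-6)/(0.426) = 6.33×10^4 N/C.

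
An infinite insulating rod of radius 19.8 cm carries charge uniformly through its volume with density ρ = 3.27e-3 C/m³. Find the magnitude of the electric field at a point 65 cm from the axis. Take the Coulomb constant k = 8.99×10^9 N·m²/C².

|E| = 1.11×10^7 N/C

Coaxial Gaussian cylinder, radius r = 65 cm, length L (r > 19.8 cm, full cross-section enclosed).
λ_enc = ρ·πR² = (3.27×10^-3)π(0.198)² = 4.027e-4 C/m.
Since E is radial and uniform over the curved surface, Φ = E·2πrL = Q_enc/ε₀ = λ_enc L/ε₀.
E = 2k|λ_enc|/r = 2(8.99×10^9)(4.027×10^-4)/(0.65) = 1.11e7 N/C.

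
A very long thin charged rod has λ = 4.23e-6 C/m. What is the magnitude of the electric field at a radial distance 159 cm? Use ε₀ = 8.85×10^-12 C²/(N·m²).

E = 4.78×10^4 N/C

Coaxial Gaussian cylinder, radius r = 159 cm, length L.
Q_enc = λL, so λ_enc = 4.23e-6 C/m.
Gauss's law: E·2πrL = λ_enc L/ε₀.
E = |λ_enc|/(2πε₀r) = (4.23e-6)/(2π·8.85×10^-12·1.59) = 4.78×10^4 N/C.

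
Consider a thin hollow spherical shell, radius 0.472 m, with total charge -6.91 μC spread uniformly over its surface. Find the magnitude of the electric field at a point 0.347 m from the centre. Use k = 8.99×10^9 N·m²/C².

Use a concentric Gaussian sphere at r = 0.347 m (inside the shell, r < 0.472 m).
All the charge is outside the Gaussian surface: Q_enc = 0, hence E = 0 everywhere inside the shell.

E = 0 (no enclosed charge)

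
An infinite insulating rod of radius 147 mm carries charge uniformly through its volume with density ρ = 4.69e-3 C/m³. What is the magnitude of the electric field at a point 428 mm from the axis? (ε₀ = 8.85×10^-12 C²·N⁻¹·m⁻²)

Coaxial Gaussian cylinder, radius r = 428 mm, length L (r > 147 mm, full cross-section enclosed).
λ_enc = ρ·πR² = (4.69×10^-3)π(0.147)² = 3.184e-4 C/m.
Applying ∮E·dA = Q_enc/ε₀ with the end caps contributing no flux:
E = |λ_enc|/(2πε₀r) = (3.184×10^-4)/(2π·8.85×10^-12·0.428) = 1.34e7 N/C.

|E| = 1.34×10^7 N/C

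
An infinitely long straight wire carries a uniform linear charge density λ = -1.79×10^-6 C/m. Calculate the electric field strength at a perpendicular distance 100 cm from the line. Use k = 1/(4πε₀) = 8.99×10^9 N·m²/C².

By cylindrical symmetry E is radial; use a coaxial Gaussian cylinder of radius 100 cm and length L.
Q_enc = λL, so λ_enc = -1.79×10^-6 C/m.
Gauss's law: E·2πrL = λ_enc L/ε₀.
E = 2k|λ_enc|/r = 2(8.99×10^9)(1.79e-6)/(1) = 3.22×10^4 N/C.

3.22×10^4 N/C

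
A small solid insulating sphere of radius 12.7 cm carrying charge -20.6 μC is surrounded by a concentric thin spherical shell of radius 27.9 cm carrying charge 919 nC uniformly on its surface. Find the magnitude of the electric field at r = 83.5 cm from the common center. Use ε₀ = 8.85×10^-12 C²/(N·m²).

E ≈ 2.54×10^5 V/m

Use a concentric Gaussian sphere at r = 83.5 cm (r > 27.9 cm, enclosing both).
Q_enc = (-20.6 μC) + (919 nC) = -1.968e-5 C.
By Gauss's law, ∮E·dA = E·4πr² = Q_enc/ε₀.
E = |Q_enc|/(4πε₀r²) = (1.968×10^-5)/(4π·8.85×10^-12·(0.835)²) = 2.54×10^5 N/C.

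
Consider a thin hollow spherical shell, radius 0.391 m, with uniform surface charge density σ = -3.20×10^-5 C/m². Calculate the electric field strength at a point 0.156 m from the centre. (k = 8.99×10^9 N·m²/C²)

Symmetry ⇒ E = E(r) r̂. Gaussian sphere of radius r = 0.156 m (inside the shell, r < 0.391 m).
No charge lies within this surface, so Q_enc = 0 and Gauss's law gives E·4πr² = 0 ⇒ E = 0.

|E| = 0 V/m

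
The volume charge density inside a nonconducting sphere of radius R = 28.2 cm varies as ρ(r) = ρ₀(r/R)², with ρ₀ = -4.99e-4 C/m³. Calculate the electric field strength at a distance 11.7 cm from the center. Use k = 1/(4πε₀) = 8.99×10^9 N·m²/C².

|E| ≈ 2.27e5 N/C

Take a concentric spherical Gaussian surface of radius r = 11.7 cm (r < R).
Q_enc = ∫₀^r ρ(r')·4πr'² dr' = (4πρ₀/R²) ∫₀^r r'^4 dr' = 4πρ₀ r^5/(5·R²) = -3.458e-7 C.
By Gauss's law, ∮E·dA = E·4πr² = Q_enc/ε₀.
E = k|Q_enc|/r² = (8.99×10^9)(3.458×10^-7)/(0.117)² = 2.27×10^5 N/C.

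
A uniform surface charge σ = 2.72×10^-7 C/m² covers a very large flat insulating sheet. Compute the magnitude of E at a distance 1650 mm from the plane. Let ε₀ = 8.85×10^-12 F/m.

The symmetry is planar: E is normal to the sheet and the same magnitude on both sides. Take a pillbox straddling the sheet with end-cap area A.
Only the two end caps contribute flux: Φ = 2EA. With Q_enc = σA, Gauss's law gives E = |σ|/(2ε₀).
E = |σ|/(2ε₀) = (2.72×10^-7)/(2·8.85×10^-12) = 1.54e4 N/C.

E ≈ 1.54×10^4 N/C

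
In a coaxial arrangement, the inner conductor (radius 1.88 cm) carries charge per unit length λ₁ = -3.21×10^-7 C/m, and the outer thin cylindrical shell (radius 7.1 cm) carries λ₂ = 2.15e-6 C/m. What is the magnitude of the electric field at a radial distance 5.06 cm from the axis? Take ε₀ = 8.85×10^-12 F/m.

|E| = 1.14e5 N/C

Choose a coaxial cylinder of radius r = 5.06 cm (arbitrary length L) as the Gaussian surface (between the conductors, 1.88 cm < r < 7.1 cm).
The shell at 7.1 cm lies outside the Gaussian surface, so λ_enc = λ₁ = -3.21×10^-7 C/m.
By Gauss's law (flux through the curved wall only), E·2πrL = λ_enc L/ε₀.
E = |λ_enc|/(2πε₀r) = (3.21×10^-7)/(2π·8.85×10^-12·0.0506) = 1.14e5 N/C.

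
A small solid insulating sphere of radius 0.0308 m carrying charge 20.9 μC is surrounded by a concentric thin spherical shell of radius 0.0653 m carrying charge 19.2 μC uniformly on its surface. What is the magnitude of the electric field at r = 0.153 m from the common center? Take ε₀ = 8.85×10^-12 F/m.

E = 1.54×10^7 V/m

Symmetry ⇒ E = E(r) r̂. Gaussian sphere of radius r = 0.153 m (r > 0.0653 m, enclosing both).
Q_enc = (20.9 μC) + (19.2 μC) = 4.01×10^-5 C.
Applying ∮E·dA = Q_enc/ε₀ with Φ = E(4πr²):
E = |Q_enc|/(4πε₀r²) = (4.01×10^-5)/(4π·8.85×10^-12·(0.153)²) = 1.54×10^7 N/C.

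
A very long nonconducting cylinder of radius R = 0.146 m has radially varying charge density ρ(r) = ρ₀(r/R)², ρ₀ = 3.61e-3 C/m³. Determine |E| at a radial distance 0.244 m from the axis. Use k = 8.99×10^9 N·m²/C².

8.91×10^6 N/C

Take a coaxial cylindrical Gaussian surface of radius r = 0.244 m and length L (r > R, full charge per length enclosed).
λ_enc = 2π ∫₀^R ρ₀(r'/R)^2 r' dr' = 2πρ₀R²/4 = 1.209e-4 C/m.
By Gauss's law (flux through the curved wall only), E·2πrL = λ_enc L/ε₀.
E = 2k|λ_enc|/r = 2(8.99×10^9)(1.209×10^-4)/(0.244) = 8.91×10^6 N/C.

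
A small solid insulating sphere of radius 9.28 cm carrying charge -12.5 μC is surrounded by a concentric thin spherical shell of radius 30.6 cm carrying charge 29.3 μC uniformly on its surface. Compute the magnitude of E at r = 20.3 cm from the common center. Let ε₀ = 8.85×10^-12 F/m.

Symmetry ⇒ E = E(r) r̂. Gaussian sphere of radius r = 20.3 cm (between the bodies, 9.28 cm < r < 30.6 cm).
Only the inner charge is enclosed; the outer shell contributes nothing inside itself. Q_enc = -12.5 μC = -1.25×10^-5 C.
Applying ∮E·dA = Q_enc/ε₀ with Φ = E(4πr²):
E = |Q_enc|/(4πε₀r²) = (1.25e-5)/(4π·8.85×10^-12·(0.203)²) = 2.73e6 N/C.

|E| ≈ 2.73e6 N/C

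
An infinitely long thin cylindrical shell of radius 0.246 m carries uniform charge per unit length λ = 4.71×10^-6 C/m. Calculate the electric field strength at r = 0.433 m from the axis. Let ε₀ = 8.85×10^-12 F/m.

1.96×10^5 N/C

Coaxial Gaussian cylinder, radius r = 0.433 m, length L (r > 0.246 m).
The full line charge is enclosed: λ_enc = 4.71×10^-6 C/m.
Applying ∮E·dA = Q_enc/ε₀ with the end caps contributing no flux:
E = |λ_enc|/(2πε₀r) = (4.71×10^-6)/(2π·8.85×10^-12·0.433) = 1.96×10^5 N/C.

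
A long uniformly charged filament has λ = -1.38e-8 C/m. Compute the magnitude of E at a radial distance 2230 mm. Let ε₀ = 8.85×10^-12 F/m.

111 N/C

Coaxial Gaussian cylinder, radius r = 2230 mm, length L.
Q_enc = λL, so λ_enc = -1.38e-8 C/m.
By Gauss's law (flux through the curved wall only), E·2πrL = λ_enc L/ε₀.
E = |λ_enc|/(2πε₀r) = (1.38×10^-8)/(2π·8.85×10^-12·2.23) = 111 N/C.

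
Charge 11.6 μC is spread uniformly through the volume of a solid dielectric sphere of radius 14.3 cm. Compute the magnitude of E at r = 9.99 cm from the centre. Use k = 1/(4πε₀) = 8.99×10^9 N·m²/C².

By spherical symmetry E is radial; choose a Gaussian sphere of radius r = 9.99 cm (r < R).
Only the charge within r is enclosed: Q_enc = Q·(r/R)³ = (11.6 μC)·(9.99 cm/14.3 cm)³ = 3.955×10^-6 C.
Since E is radial and uniform over the Gaussian sphere, Φ = E·4πr² = Q_enc/ε₀.
E = k|Q_enc|/r² = (8.99×10^9)(3.955×10^-6)/(0.0999)² = 3.56×10^6 N/C.

|E| ≈ 3.56×10^6 N/C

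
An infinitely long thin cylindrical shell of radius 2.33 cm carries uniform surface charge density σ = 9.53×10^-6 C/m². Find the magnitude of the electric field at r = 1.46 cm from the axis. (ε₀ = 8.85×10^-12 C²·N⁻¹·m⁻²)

Take a coaxial cylindrical Gaussian surface of radius r = 1.46 cm and length L (r < 2.33 cm, inside the shell).
All the surface charge lies outside this cylinder: Q_enc = 0, hence E = 0.

E = 0 (no enclosed charge)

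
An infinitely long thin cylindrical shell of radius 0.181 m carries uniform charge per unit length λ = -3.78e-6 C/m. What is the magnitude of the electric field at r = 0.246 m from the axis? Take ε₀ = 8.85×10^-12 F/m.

|E| ≈ 2.76e5 N/C

Choose a coaxial cylinder of radius r = 0.246 m (arbitrary length L) as the Gaussian surface (r > 0.181 m).
The full line charge is enclosed: λ_enc = -3.78×10^-6 C/m.
Gauss's law: E·2πrL = λ_enc L/ε₀.
E = |λ_enc|/(2πε₀r) = (3.78×10^-6)/(2π·8.85×10^-12·0.246) = 2.76×10^5 N/C.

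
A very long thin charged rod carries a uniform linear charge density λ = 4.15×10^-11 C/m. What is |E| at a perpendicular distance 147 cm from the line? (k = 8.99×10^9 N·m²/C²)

E = 0.508 N/C

Choose a coaxial cylinder of radius r = 147 cm (arbitrary length L) as the Gaussian surface.
Q_enc = λL, so λ_enc = 4.15e-11 C/m.
Since E is radial and uniform over the curved surface, Φ = E·2πrL = Q_enc/ε₀ = λ_enc L/ε₀.
E = 2k|λ_enc|/r = 2(8.99×10^9)(4.15×10^-11)/(1.47) = 0.508 N/C.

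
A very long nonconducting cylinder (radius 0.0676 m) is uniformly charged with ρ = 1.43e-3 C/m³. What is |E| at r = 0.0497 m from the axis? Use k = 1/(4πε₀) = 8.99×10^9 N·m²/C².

Take a coaxial cylindrical Gaussian surface of radius r = 0.0497 m and length L (r < R).
Charge inside radius r per length L is ρ·πr²·L, so λ_enc = ρπr² = 1.11×10^-5 C/m.
Applying ∮E·dA = Q_enc/ε₀ with the end caps contributing no flux:
E = 2k|λ_enc|/r = 2(8.99×10^9)(1.11×10^-5)/(0.0497) = 4.01×10^6 N/C.

4.01×10^6 N/C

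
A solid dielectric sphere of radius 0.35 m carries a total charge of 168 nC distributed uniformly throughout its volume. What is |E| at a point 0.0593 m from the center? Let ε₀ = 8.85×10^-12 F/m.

By spherical symmetry E is radial; choose a Gaussian sphere of radius r = 0.0593 m (r < R).
Only the charge within r is enclosed: Q_enc = Q·(r/R)³ = (168 nC)·(0.0593 m/0.35 m)³ = 8.171×10^-10 C.
By Gauss's law, ∮E·dA = E·4πr² = Q_enc/ε₀.
E = |Q_enc|/(4πε₀r²) = (8.171×10^-10)/(4π·8.85×10^-12·(0.0593)²) = 2.09×10^3 N/C.

E = 2.09×10^3 V/m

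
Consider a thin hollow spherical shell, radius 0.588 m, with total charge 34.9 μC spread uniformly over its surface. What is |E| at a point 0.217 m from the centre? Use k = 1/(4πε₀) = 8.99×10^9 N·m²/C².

Take a concentric spherical Gaussian surface of radius r = 0.217 m (inside the shell, r < 0.588 m).
All the charge is outside the Gaussian surface: Q_enc = 0, hence E = 0 everywhere inside the shell.

E = 0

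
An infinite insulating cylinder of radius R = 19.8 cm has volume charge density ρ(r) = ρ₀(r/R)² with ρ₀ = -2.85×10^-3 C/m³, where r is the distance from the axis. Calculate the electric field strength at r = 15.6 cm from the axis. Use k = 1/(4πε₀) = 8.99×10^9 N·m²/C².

By cylindrical symmetry E is radial; use a coaxial Gaussian cylinder of radius 15.6 cm and length L (r < R).
Integrating ρ over the cross-section to radius r: λ_enc = (2πρ₀/R²) ∫₀^r r'^3 dr' = 2πρ₀ r^4/(4·R²) = -6.763×10^-5 C/m.
Since E is radial and uniform over the curved surface, Φ = E·2πrL = Q_enc/ε₀ = λ_enc L/ε₀.
E = 2k|λ_enc|/r = 2(8.99×10^9)(6.763×10^-5)/(0.156) = 7.79×10^6 N/C.

7.79×10^6 N/C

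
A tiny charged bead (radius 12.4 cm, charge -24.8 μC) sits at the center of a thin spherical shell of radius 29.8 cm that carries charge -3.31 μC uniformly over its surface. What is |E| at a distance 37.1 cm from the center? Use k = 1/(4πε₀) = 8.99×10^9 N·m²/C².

Symmetry ⇒ E = E(r) r̂. Gaussian sphere of radius r = 37.1 cm (r > 29.8 cm, enclosing both).
Q_enc = (-24.8 μC) + (-3.31 μC) = -2.811×10^-5 C.
Applying ∮E·dA = Q_enc/ε₀ with Φ = E(4πr²):
E = k|Q_enc|/r² = (8.99×10^9)(2.811×10^-5)/(0.371)² = 1.84×10^6 N/C.

|E| ≈ 1.84×10^6 V/m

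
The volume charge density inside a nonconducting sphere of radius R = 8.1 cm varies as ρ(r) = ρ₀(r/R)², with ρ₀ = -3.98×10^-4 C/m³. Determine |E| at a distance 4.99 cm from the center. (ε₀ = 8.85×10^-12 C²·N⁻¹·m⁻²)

Symmetry ⇒ E = E(r) r̂. Gaussian sphere of radius r = 4.99 cm (r < R).
Integrate the density: Q_enc = 4π ∫₀^r ρ₀(r'/R)^2 r'² dr' = 4πρ₀ r^5/(5·R²) = -4.717e-8 C.
By Gauss's law, ∮E·dA = E·4πr² = Q_enc/ε₀.
E = |Q_enc|/(4πε₀r²) = (4.717e-8)/(4π·8.85×10^-12·(0.0499)²) = 1.70×10^5 N/C.

1.70×10^5 N/C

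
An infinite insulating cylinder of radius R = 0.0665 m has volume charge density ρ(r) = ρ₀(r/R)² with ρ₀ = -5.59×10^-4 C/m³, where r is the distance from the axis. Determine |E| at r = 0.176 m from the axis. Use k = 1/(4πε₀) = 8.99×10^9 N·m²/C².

Take a coaxial cylindrical Gaussian surface of radius r = 0.176 m and length L (r > R, full charge per length enclosed).
λ_enc = 2π ∫₀^R ρ₀(r'/R)^2 r' dr' = 2πρ₀R²/4 = -3.883×10^-6 C/m.
By Gauss's law (flux through the curved wall only), E·2πrL = λ_enc L/ε₀.
E = 2k|λ_enc|/r = 2(8.99×10^9)(3.883×10^-6)/(0.176) = 3.97×10^5 N/C.

|E| ≈ 3.97e5 V/m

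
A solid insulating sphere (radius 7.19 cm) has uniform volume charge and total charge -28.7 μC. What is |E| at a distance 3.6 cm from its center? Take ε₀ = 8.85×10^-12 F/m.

Symmetry ⇒ E = E(r) r̂. Gaussian sphere of radius r = 3.6 cm (r < R).
Only the charge within r is enclosed: Q_enc = Q·(r/R)³ = (-28.7 μC)·(3.6 cm/7.19 cm)³ = -3.602×10^-6 C.
Since E is radial and uniform over the Gaussian sphere, Φ = E·4πr² = Q_enc/ε₀.
E = |Q_enc|/(4πε₀r²) = (3.602×10^-6)/(4π·8.85×10^-12·(0.036)²) = 2.50e7 N/C.

|E| = 2.50×10^7 V/m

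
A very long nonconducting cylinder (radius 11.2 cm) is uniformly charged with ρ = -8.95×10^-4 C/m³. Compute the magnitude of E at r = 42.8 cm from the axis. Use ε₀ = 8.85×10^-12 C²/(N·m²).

1.48e6 V/m

Coaxial Gaussian cylinder, radius r = 42.8 cm, length L (r > 11.2 cm, full cross-section enclosed).
λ_enc = ρ·πR² = (-8.95e-4)π(0.112)² = -3.527×10^-5 C/m.
Since E is radial and uniform over the curved surface, Φ = E·2πrL = Q_enc/ε₀ = λ_enc L/ε₀.
E = |λ_enc|/(2πε₀r) = (3.527e-5)/(2π·8.85×10^-12·0.428) = 1.48×10^6 N/C.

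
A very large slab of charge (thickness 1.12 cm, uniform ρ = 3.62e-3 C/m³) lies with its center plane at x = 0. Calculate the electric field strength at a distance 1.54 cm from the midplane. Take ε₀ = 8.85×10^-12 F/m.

E ≈ 2.29×10^6 N/C

The point |x| = 1.54 cm lies outside the slab (half-thickness 0.0056 m). A symmetric pillbox spanning the full slab encloses Q_enc = ρ·d·A.
Flux = 2EA ⇒ E = |ρ|d/(2ε₀), independent of distance outside.
E = (3.62×10^-3)(0.0112)/(2·8.85×10^-12) = 2.29e6 N/C.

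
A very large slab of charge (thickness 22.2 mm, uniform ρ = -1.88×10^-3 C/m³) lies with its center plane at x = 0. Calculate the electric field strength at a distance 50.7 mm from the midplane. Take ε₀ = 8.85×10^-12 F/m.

The point |x| = 50.7 mm lies outside the slab (half-thickness 0.0111 m). A symmetric pillbox spanning the full slab encloses Q_enc = ρ·d·A.
Flux = 2EA ⇒ E = |ρ|d/(2ε₀), independent of distance outside.
E = (1.88×10^-3)(0.0222)/(2·8.85×10^-12) = 2.36×10^6 N/C.

|E| ≈ 2.36e6 N/C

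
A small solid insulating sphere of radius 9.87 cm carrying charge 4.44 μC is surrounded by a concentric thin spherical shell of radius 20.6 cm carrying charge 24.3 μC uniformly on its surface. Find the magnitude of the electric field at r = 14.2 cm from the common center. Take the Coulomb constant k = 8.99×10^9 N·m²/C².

|E| = 1.98×10^6 N/C

By spherical symmetry E is radial; choose a Gaussian sphere of radius r = 14.2 cm (between the bodies, 9.87 cm < r < 20.6 cm).
Only the inner charge is enclosed; the outer shell contributes nothing inside itself. Q_enc = 4.44 μC = 4.44×10^-6 C.
Since E is radial and uniform over the Gaussian sphere, Φ = E·4πr² = Q_enc/ε₀.
E = k|Q_enc|/r² = (8.99×10^9)(4.44×10^-6)/(0.142)² = 1.98×10^6 N/C.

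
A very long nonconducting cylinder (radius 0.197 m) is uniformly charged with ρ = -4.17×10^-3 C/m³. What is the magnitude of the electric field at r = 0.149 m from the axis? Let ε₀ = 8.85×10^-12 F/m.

|E| ≈ 3.51×10^7 N/C

By cylindrical symmetry E is radial; use a coaxial Gaussian cylinder of radius 0.149 m and length L (r < R).
Enclosed charge per unit length: λ_enc = ρ·πr² = (-4.17e-3)π(0.149)² = -2.908×10^-4 C/m.
By Gauss's law (flux through the curved wall only), E·2πrL = λ_enc L/ε₀.
E = |λ_enc|/(2πε₀r) = (2.908×10^-4)/(2π·8.85×10^-12·0.149) = 3.51×10^7 N/C.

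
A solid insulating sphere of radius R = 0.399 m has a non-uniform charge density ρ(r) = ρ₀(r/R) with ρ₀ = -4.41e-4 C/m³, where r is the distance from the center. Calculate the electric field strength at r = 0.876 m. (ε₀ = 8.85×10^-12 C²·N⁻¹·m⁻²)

Use a concentric Gaussian sphere at r = 0.876 m (r > R, all charge enclosed).
Q_enc = 4π ∫₀^R ρ₀(r'/R)^1 r'² dr' = 4πρ₀R³/4 = -8.80×10^-5 C.
Since E is radial and uniform over the Gaussian sphere, Φ = E·4πr² = Q_enc/ε₀.
E = |Q_enc|/(4πε₀r²) = (8.80×10^-5)/(4π·8.85×10^-12·(0.876)²) = 1.03×10^6 N/C.

E = 1.03×10^6 N/C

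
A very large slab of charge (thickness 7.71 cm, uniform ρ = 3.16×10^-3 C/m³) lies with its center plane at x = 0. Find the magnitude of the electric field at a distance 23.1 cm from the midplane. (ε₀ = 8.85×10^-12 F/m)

The point |x| = 23.1 cm lies outside the slab (half-thickness 0.03855 m). A symmetric pillbox spanning the full slab encloses Q_enc = ρ·d·A.
Flux = 2EA ⇒ E = |ρ|d/(2ε₀), independent of distance outside.
E = (3.16e-3)(0.0771)/(2·8.85×10^-12) = 1.38×10^7 N/C.

|E| = 1.38e7 N/C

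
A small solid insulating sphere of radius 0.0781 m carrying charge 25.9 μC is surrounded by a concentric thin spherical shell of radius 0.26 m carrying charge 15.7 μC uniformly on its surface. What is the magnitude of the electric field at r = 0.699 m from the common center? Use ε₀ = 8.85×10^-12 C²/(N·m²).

|E| ≈ 7.66e5 N/C

Take a concentric spherical Gaussian surface of radius r = 0.699 m (r > 0.26 m, enclosing both).
Q_enc = (25.9 μC) + (15.7 μC) = 4.16×10^-5 C.
Applying ∮E·dA = Q_enc/ε₀ with Φ = E(4πr²):
E = |Q_enc|/(4πε₀r²) = (4.16×10^-5)/(4π·8.85×10^-12·(0.699)²) = 7.66e5 N/C.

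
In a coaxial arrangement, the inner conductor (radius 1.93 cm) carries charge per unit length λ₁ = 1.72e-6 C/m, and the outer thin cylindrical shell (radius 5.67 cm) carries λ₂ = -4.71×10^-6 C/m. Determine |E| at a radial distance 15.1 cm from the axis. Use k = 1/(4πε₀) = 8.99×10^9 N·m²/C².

By cylindrical symmetry E is radial; use a coaxial Gaussian cylinder of radius 15.1 cm and length L (r > 5.67 cm, enclosing both).
λ_enc = λ₁ + λ₂ = (1.72e-6) + (-4.71e-6) = -2.99×10^-6 C/m.
Since E is radial and uniform over the curved surface, Φ = E·2πrL = Q_enc/ε₀ = λ_enc L/ε₀.
E = 2k|λ_enc|/r = 2(8.99×10^9)(2.99e-6)/(0.151) = 3.56×10^5 N/C.

|E| = 3.56×10^5 N/C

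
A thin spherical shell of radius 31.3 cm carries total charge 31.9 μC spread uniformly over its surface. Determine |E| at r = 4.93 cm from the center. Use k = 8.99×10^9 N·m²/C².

E = 0 (no enclosed charge)

Take a concentric spherical Gaussian surface of radius r = 4.93 cm (inside the shell, r < 31.3 cm).
No charge lies within this surface, so Q_enc = 0 and Gauss's law gives E·4πr² = 0 ⇒ E = 0.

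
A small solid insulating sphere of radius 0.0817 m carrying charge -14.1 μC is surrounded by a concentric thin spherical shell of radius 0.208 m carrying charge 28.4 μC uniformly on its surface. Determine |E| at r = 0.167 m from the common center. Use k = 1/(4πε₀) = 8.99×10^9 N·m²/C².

|E| ≈ 4.55×10^6 N/C

Use a concentric Gaussian sphere at r = 0.167 m (between the bodies, 0.0817 m < r < 0.208 m).
Only the inner charge is enclosed; the outer shell contributes nothing inside itself. Q_enc = -14.1 μC = -1.41e-5 C.
Applying ∮E·dA = Q_enc/ε₀ with Φ = E(4πr²):
E = k|Q_enc|/r² = (8.99×10^9)(1.41×10^-5)/(0.167)² = 4.55×10^6 N/C.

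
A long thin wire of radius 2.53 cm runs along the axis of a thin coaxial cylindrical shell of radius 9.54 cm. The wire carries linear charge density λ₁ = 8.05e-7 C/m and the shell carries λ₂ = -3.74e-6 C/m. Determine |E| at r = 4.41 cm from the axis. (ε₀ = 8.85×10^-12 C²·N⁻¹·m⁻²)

E = 3.28×10^5 V/m

Take a coaxial cylindrical Gaussian surface of radius r = 4.41 cm and length L (between the conductors, 2.53 cm < r < 9.54 cm).
Only the inner wire is enclosed; the outer shell contributes nothing inside itself. λ_enc = λ₁ = 8.05×10^-7 C/m.
Gauss's law: E·2πrL = λ_enc L/ε₀.
E = |λ_enc|/(2πε₀r) = (8.05×10^-7)/(2π·8.85×10^-12·0.0441) = 3.28e5 N/C.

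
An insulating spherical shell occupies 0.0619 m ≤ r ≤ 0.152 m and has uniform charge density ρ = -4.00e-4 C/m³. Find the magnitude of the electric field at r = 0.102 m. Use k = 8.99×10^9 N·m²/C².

1.19×10^6 N/C

Take a concentric spherical Gaussian surface of radius r = 0.102 m (within the shell material, 0.0619 m < r < 0.152 m).
Enclosed charge is the volume from a to r: Q_enc = (4π/3)ρ(r³ − a³) = -1.381×10^-6 C.
By Gauss's law, ∮E·dA = E·4πr² = Q_enc/ε₀.
E = k|Q_enc|/r² = (8.99×10^9)(1.381×10^-6)/(0.102)² = 1.19e6 N/C.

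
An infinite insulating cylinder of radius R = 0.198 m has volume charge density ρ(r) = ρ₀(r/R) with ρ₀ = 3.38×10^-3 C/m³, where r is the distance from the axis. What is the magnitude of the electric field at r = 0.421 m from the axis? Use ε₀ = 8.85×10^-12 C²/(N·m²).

1.19×10^7 V/m

Take a coaxial cylindrical Gaussian surface of radius r = 0.421 m and length L (r > R, full charge per length enclosed).
λ_enc = 2π ∫₀^R ρ₀(r'/R)^1 r' dr' = 2πρ₀R²/3 = 2.775×10^-4 C/m.
Applying ∮E·dA = Q_enc/ε₀ with the end caps contributing no flux:
E = |λ_enc|/(2πε₀r) = (2.775e-4)/(2π·8.85×10^-12·0.421) = 1.19×10^7 N/C.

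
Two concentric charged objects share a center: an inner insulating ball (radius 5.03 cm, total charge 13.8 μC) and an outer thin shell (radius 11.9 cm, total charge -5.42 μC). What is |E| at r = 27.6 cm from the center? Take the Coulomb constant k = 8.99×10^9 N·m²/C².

Symmetry ⇒ E = E(r) r̂. Gaussian sphere of radius r = 27.6 cm (r > 11.9 cm, enclosing both).
Q_enc = (13.8 μC) + (-5.42 μC) = 8.38×10^-6 C.
By Gauss's law, ∮E·dA = E·4πr² = Q_enc/ε₀.
E = k|Q_enc|/r² = (8.99×10^9)(8.38×10^-6)/(0.276)² = 9.89×10^5 N/C.

|E| ≈ 9.89×10^5 N/C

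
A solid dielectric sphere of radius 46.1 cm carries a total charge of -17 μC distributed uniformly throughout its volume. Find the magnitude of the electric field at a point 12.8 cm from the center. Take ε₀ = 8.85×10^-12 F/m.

By spherical symmetry E is radial; choose a Gaussian sphere of radius r = 12.8 cm (r < R).
For a uniform sphere the enclosed fraction is (r/R)³, so Q_enc = (-17 μC)(0.128/0.461)³ = -3.639×10^-7 C.
Applying ∮E·dA = Q_enc/ε₀ with Φ = E(4πr²):
E = |Q_enc|/(4πε₀r²) = (3.639×10^-7)/(4π·8.85×10^-12·(0.128)²) = 2.00×10^5 N/C.

E = 2.00e5 N/C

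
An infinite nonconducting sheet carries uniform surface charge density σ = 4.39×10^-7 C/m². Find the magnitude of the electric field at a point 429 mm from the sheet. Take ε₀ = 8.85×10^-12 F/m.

The symmetry is planar: E is normal to the sheet and the same magnitude on both sides. Take a pillbox straddling the sheet with end-cap area A.
Flux Φ = 2EA and Q_enc = σA, so 2EA = σA/ε₀ ⇒ E = |σ|/(2ε₀), independent of distance.
E = |σ|/(2ε₀) = (4.39×10^-7)/(2·8.85×10^-12) = 2.48e4 N/C.

E ≈ 2.48×10^4 N/C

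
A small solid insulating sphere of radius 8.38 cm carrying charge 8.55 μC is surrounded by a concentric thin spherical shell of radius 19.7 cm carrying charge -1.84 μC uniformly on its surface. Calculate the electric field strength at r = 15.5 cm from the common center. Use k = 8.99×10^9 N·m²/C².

E ≈ 3.20e6 V/m

Symmetry ⇒ E = E(r) r̂. Gaussian sphere of radius r = 15.5 cm (between the bodies, 8.38 cm < r < 19.7 cm).
Only the inner charge is enclosed; the outer shell contributes nothing inside itself. Q_enc = 8.55 μC = 8.55e-6 C.
Gauss's law: E·4πr² = Q_enc/ε₀.
E = k|Q_enc|/r² = (8.99×10^9)(8.55×10^-6)/(0.155)² = 3.20×10^6 N/C.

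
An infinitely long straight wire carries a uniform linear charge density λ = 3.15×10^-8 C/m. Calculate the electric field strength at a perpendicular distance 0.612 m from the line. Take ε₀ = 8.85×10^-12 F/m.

E ≈ 926 V/m

Take a coaxial cylindrical Gaussian surface of radius r = 0.612 m and length L.
Q_enc = λL, so λ_enc = 3.15e-8 C/m.
Applying ∮E·dA = Q_enc/ε₀ with the end caps contributing no flux:
E = |λ_enc|/(2πε₀r) = (3.15e-8)/(2π·8.85×10^-12·0.612) = 926 N/C.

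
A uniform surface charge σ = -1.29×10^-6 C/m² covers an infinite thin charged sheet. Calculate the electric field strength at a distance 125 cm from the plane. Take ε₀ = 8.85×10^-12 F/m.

|E| ≈ 7.29e4 N/C

Choose a cylindrical pillbox piercing the sheet, end faces (area A) parallel to it.
Only the two end caps contribute flux: Φ = 2EA. With Q_enc = σA, Gauss's law gives E = |σ|/(2ε₀).
E = |σ|/(2ε₀) = (1.29×10^-6)/(2·8.85×10^-12) = 7.29×10^4 N/C.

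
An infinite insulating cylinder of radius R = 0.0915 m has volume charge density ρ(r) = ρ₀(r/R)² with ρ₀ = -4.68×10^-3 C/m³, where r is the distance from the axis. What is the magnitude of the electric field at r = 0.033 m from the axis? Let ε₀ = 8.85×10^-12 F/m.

|E| ≈ 5.67e5 N/C

Coaxial Gaussian cylinder, radius r = 0.033 m, length L (r < R).
Integrating ρ over the cross-section to radius r: λ_enc = (2πρ₀/R²) ∫₀^r r'^3 dr' = 2πρ₀ r^4/(4·R²) = -1.041×10^-6 C/m.
By Gauss's law (flux through the curved wall only), E·2πrL = λ_enc L/ε₀.
E = |λ_enc|/(2πε₀r) = (1.041×10^-6)/(2π·8.85×10^-12·0.033) = 5.67e5 N/C.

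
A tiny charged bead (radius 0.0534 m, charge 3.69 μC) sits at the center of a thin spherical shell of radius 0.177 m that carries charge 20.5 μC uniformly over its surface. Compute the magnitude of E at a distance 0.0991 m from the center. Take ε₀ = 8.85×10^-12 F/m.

E ≈ 3.38×10^6 N/C

By spherical symmetry E is radial; choose a Gaussian sphere of radius r = 0.0991 m (between the bodies, 0.0534 m < r < 0.177 m).
Only the inner charge is enclosed; the outer shell contributes nothing inside itself. Q_enc = 3.69 μC = 3.69×10^-6 C.
By Gauss's law, ∮E·dA = E·4πr² = Q_enc/ε₀.
E = |Q_enc|/(4πε₀r²) = (3.69×10^-6)/(4π·8.85×10^-12·(0.0991)²) = 3.38e6 N/C.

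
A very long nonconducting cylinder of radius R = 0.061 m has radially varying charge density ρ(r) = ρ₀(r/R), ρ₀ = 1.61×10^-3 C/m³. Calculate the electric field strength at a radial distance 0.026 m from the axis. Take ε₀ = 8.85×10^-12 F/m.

Take a coaxial cylindrical Gaussian surface of radius r = 0.026 m and length L (r < R).
λ_enc = ∫₀^r ρ(r')·2πr' dr' = (2πρ₀/R)·r^3/3 = 9.716×10^-7 C/m.
Applying ∮E·dA = Q_enc/ε₀ with the end caps contributing no flux:
E = |λ_enc|/(2πε₀r) = (9.716×10^-7)/(2π·8.85×10^-12·0.026) = 6.72×10^5 N/C.

E = 6.72×10^5 V/m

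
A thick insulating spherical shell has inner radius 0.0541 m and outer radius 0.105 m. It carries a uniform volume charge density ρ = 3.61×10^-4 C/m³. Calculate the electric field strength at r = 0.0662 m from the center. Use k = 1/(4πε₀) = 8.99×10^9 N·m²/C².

Symmetry ⇒ E = E(r) r̂. Gaussian sphere of radius r = 0.0662 m (within the shell material, 0.0541 m < r < 0.105 m).
Enclosed charge is the volume from a to r: Q_enc = (4π/3)ρ(r³ − a³) = 1.993e-7 C.
By Gauss's law, ∮E·dA = E·4πr² = Q_enc/ε₀.
E = k|Q_enc|/r² = (8.99×10^9)(1.993×10^-7)/(0.0662)² = 4.09×10^5 N/C.

4.09×10^5 N/C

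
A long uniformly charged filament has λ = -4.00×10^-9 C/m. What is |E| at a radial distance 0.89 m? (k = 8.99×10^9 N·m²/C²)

Choose a coaxial cylinder of radius r = 0.89 m (arbitrary length L) as the Gaussian surface.
Q_enc = λL, so λ_enc = -4.00×10^-9 C/m.
Gauss's law: E·2πrL = λ_enc L/ε₀.
E = 2k|λ_enc|/r = 2(8.99×10^9)(4.00×10^-9)/(0.89) = 80.8 N/C.

E = 80.8 V/m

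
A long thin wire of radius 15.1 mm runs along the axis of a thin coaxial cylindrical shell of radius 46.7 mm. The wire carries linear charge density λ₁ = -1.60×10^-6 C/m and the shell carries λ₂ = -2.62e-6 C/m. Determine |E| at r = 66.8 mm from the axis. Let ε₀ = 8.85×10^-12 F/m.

Take a coaxial cylindrical Gaussian surface of radius r = 66.8 mm and length L (r > 46.7 mm, enclosing both).
λ_enc = λ₁ + λ₂ = (-1.60e-6) + (-2.62e-6) = -4.22×10^-6 C/m.
By Gauss's law (flux through the curved wall only), E·2πrL = λ_enc L/ε₀.
E = |λ_enc|/(2πε₀r) = (4.22×10^-6)/(2π·8.85×10^-12·0.0668) = 1.14×10^6 N/C.

|E| ≈ 1.14e6 N/C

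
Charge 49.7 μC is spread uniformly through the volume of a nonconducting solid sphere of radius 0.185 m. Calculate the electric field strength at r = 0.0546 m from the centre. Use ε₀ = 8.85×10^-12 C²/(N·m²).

By spherical symmetry E is radial; choose a Gaussian sphere of radius r = 0.0546 m (r < R).
Only the charge within r is enclosed: Q_enc = Q·(r/R)³ = (49.7 μC)·(0.0546 m/0.185 m)³ = 1.278×10^-6 C.
Since E is radial and uniform over the Gaussian sphere, Φ = E·4πr² = Q_enc/ε₀.
E = |Q_enc|/(4πε₀r²) = (1.278×10^-6)/(4π·8.85×10^-12·(0.0546)²) = 3.85e6 N/C.

E ≈ 3.85e6 N/C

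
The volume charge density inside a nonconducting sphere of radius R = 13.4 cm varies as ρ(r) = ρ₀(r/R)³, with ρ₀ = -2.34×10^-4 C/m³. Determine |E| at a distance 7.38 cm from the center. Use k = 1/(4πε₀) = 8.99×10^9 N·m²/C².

Symmetry ⇒ E = E(r) r̂. Gaussian sphere of radius r = 7.38 cm (r < R).
Q_enc = ∫₀^r ρ(r')·4πr'² dr' = (4πρ₀/R³) ∫₀^r r'^5 dr' = 4πρ₀ r^6/(6·R³) = -3.291×10^-8 C.
Since E is radial and uniform over the Gaussian sphere, Φ = E·4πr² = Q_enc/ε₀.
E = k|Q_enc|/r² = (8.99×10^9)(3.291×10^-8)/(0.0738)² = 5.43×10^4 N/C.

5.43×10^4 N/C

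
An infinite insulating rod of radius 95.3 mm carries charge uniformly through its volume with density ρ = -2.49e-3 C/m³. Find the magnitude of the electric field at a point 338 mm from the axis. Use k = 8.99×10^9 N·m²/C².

E = 3.78×10^6 N/C

Take a coaxial cylindrical Gaussian surface of radius r = 338 mm and length L (r > 95.3 mm, full cross-section enclosed).
λ_enc = ρ·πR² = (-2.49×10^-3)π(0.0953)² = -7.105e-5 C/m.
Since E is radial and uniform over the curved surface, Φ = E·2πrL = Q_enc/ε₀ = λ_enc L/ε₀.
E = 2k|λ_enc|/r = 2(8.99×10^9)(7.105e-5)/(0.338) = 3.78e6 N/C.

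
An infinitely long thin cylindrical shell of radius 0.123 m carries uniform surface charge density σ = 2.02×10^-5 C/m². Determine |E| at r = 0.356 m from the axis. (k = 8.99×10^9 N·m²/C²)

Take a coaxial cylindrical Gaussian surface of radius r = 0.356 m and length L (r > 0.123 m).
The whole shell is enclosed: λ_enc = σ·2πR = (2.02×10^-5)·2π·(0.123) = 1.561×10^-5 C/m.
By Gauss's law (flux through the curved wall only), E·2πrL = λ_enc L/ε₀.
E = 2k|λ_enc|/r = 2(8.99×10^9)(1.561×10^-5)/(0.356) = 7.88e5 N/C.

|E| = 7.88×10^5 N/C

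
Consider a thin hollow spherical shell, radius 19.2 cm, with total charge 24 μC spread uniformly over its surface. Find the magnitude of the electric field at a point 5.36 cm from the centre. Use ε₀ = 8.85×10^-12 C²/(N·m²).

Take a concentric spherical Gaussian surface of radius r = 5.36 cm (inside the shell, r < 19.2 cm).
No charge lies within this surface, so Q_enc = 0 and Gauss's law gives E·4πr² = 0 ⇒ E = 0.

E = 0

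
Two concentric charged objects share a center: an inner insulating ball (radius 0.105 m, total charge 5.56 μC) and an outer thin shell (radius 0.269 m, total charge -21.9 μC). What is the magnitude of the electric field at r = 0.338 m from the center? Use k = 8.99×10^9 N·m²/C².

|E| = 1.29e6 N/C

By spherical symmetry E is radial; choose a Gaussian sphere of radius r = 0.338 m (r > 0.269 m, enclosing both).
Q_enc = (5.56 μC) + (-21.9 μC) = -1.634×10^-5 C.
Applying ∮E·dA = Q_enc/ε₀ with Φ = E(4πr²):
E = k|Q_enc|/r² = (8.99×10^9)(1.634×10^-5)/(0.338)² = 1.29×10^6 N/C.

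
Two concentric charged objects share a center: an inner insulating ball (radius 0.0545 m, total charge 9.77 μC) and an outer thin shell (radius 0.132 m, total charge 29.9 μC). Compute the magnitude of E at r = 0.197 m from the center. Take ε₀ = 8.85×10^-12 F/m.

|E| ≈ 9.19×10^6 N/C

Symmetry ⇒ E = E(r) r̂. Gaussian sphere of radius r = 0.197 m (r > 0.132 m, enclosing both).
Q_enc = (9.77 μC) + (29.9 μC) = 3.967×10^-5 C.
By Gauss's law, ∮E·dA = E·4πr² = Q_enc/ε₀.
E = |Q_enc|/(4πε₀r²) = (3.967e-5)/(4π·8.85×10^-12·(0.197)²) = 9.19×10^6 N/C.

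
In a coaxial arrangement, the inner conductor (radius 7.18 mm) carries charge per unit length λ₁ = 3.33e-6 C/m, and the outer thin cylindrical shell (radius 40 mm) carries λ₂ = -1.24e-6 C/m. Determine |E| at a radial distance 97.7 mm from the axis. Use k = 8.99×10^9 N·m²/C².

|E| = 3.85e5 N/C

By cylindrical symmetry E is radial; use a coaxial Gaussian cylinder of radius 97.7 mm and length L (r > 40 mm, enclosing both).
λ_enc = λ₁ + λ₂ = (3.33×10^-6) + (-1.24×10^-6) = 2.09×10^-6 C/m.
Since E is radial and uniform over the curved surface, Φ = E·2πrL = Q_enc/ε₀ = λ_enc L/ε₀.
E = 2k|λ_enc|/r = 2(8.99×10^9)(2.09e-6)/(0.0977) = 3.85e5 N/C.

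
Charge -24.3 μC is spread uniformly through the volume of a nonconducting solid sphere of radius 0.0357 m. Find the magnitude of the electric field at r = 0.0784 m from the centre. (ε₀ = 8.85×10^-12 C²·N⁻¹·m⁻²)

E ≈ 3.55×10^7 N/C

By spherical symmetry E is radial; choose a Gaussian sphere of radius r = 0.0784 m (r > R, so the entire charge is enclosed).
Q_enc = -24.3 μC = -2.43e-5 C.
By Gauss's law, ∮E·dA = E·4πr² = Q_enc/ε₀.
E = |Q_enc|/(4πε₀r²) = (2.43×10^-5)/(4π·8.85×10^-12·(0.0784)²) = 3.55e7 N/C.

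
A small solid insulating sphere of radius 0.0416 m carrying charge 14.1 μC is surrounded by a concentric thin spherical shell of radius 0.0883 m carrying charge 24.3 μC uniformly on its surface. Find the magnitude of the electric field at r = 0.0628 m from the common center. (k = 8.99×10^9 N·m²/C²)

Use a concentric Gaussian sphere at r = 0.0628 m (between the bodies, 0.0416 m < r < 0.0883 m).
The shell at 0.0883 m lies outside the Gaussian surface, so Q_enc = 14.1 μC = 1.41×10^-5 C.
By Gauss's law, ∮E·dA = E·4πr² = Q_enc/ε₀.
E = k|Q_enc|/r² = (8.99×10^9)(1.41e-5)/(0.0628)² = 3.21e7 N/C.

E = 3.21×10^7 N/C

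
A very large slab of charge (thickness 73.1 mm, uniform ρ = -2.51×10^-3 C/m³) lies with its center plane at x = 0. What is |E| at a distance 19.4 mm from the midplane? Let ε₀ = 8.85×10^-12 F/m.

By symmetry E is perpendicular to the slab. A Gaussian pillbox from −19.4 mm to +19.4 mm (face area A) lies entirely within the slab.
Q_enc = ρ·(2x)·A and flux = 2EA, so 2EA = 2ρxA/ε₀ ⇒ E = |ρ|x/ε₀.
E = (2.51e-3)(0.0194)/(8.85×10^-12) = 5.50e6 N/C.

E = 5.50×10^6 N/C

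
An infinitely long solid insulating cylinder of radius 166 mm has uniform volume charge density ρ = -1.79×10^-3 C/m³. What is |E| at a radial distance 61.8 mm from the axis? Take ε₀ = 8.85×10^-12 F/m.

Choose a coaxial cylinder of radius r = 61.8 mm (arbitrary length L) as the Gaussian surface (r < R).
Enclosed charge per unit length: λ_enc = ρ·πr² = (-1.79×10^-3)π(0.0618)² = -2.148×10^-5 C/m.
Since E is radial and uniform over the curved surface, Φ = E·2πrL = Q_enc/ε₀ = λ_enc L/ε₀.
E = |λ_enc|/(2πε₀r) = (2.148e-5)/(2π·8.85×10^-12·0.0618) = 6.25e6 N/C.

|E| ≈ 6.25×10^6 N/C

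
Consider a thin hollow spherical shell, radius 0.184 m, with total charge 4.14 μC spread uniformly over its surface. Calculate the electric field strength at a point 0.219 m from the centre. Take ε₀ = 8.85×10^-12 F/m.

|E| = 7.76×10^5 N/C

Use a concentric Gaussian sphere at r = 0.219 m (r > 0.184 m).
The entire shell is enclosed: Q_enc = 4.14×10^-6 C.
By Gauss's law, ∮E·dA = E·4πr² = Q_enc/ε₀.
E = |Q_enc|/(4πε₀r²) = (4.14×10^-6)/(4π·8.85×10^-12·(0.219)²) = 7.76×10^5 N/C.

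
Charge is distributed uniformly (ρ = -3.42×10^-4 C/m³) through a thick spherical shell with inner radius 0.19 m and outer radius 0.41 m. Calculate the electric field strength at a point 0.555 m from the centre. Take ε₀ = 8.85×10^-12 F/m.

|E| = 2.60×10^6 N/C

By spherical symmetry E is radial; choose a Gaussian sphere of radius r = 0.555 m (r > 0.41 m, enclosing the whole shell).
Q_enc = ρ·(4π/3)(b³ − a³) = (-3.42e-4)·(4π/3)·((0.41)³ − (0.19)³) = -8.891×10^-5 C.
Gauss's law: E·4πr² = Q_enc/ε₀.
E = |Q_enc|/(4πε₀r²) = (8.891×10^-5)/(4π·8.85×10^-12·(0.555)²) = 2.60×10^6 N/C.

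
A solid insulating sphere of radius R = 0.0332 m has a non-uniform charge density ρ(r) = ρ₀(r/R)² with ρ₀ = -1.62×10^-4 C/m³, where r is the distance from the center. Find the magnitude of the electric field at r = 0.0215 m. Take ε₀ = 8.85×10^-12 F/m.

By spherical symmetry E is radial; choose a Gaussian sphere of radius r = 0.0215 m (r < R).
Integrate the density: Q_enc = 4π ∫₀^r ρ₀(r'/R)^2 r'² dr' = 4πρ₀ r^5/(5·R²) = -1.697×10^-9 C.
Gauss's law: E·4πr² = Q_enc/ε₀.
E = |Q_enc|/(4πε₀r²) = (1.697×10^-9)/(4π·8.85×10^-12·(0.0215)²) = 3.30×10^4 N/C.

3.30×10^4 V/m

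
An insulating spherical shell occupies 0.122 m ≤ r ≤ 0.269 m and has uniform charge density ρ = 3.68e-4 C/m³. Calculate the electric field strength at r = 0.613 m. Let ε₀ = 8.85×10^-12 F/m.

|E| = 6.51e5 N/C

Symmetry ⇒ E = E(r) r̂. Gaussian sphere of radius r = 0.613 m (r > 0.269 m, enclosing the whole shell).
Q_enc = ρ·(4π/3)(b³ − a³) = (3.68×10^-4)·(4π/3)·((0.269)³ − (0.122)³) = 2.721e-5 C.
Applying ∮E·dA = Q_enc/ε₀ with Φ = E(4πr²):
E = |Q_enc|/(4πε₀r²) = (2.721e-5)/(4π·8.85×10^-12·(0.613)²) = 6.51e5 N/C.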